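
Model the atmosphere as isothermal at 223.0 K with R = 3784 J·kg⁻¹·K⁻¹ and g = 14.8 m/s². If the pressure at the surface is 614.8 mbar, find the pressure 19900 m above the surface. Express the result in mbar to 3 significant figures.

P ≈ 434 mbar

Scale height: H = RT/g = 3784 × 223.0 / 14.8 = 57016 m.
Barometric formula: P = P₀ exp(−z/H).
z/H = 19900/57016 = 0.34902; exp(−0.34902) = 0.70538.
P = 614.8 × 0.70538 = 433.67 mbar.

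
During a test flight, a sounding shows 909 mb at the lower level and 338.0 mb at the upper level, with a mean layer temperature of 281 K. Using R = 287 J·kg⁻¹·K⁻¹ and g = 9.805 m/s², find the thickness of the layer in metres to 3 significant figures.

Hypsometric equation: Δz = (R T̄/g) ln(P₁/P₂).
R T̄/g = 287 × 281 / 9.805 = 8225.1 m.
ln(909/338.0) = ln(2.6893) = 0.98928.
Δz = 8225.1 × 0.98928 = 8136.9 m.

Δz ≈ 8140 m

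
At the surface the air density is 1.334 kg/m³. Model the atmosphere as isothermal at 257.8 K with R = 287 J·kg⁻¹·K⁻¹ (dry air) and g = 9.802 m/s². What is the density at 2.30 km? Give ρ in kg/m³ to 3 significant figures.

Scale height: H = RT/g = 287 × 257.8 / 9.802 = 7548.3 m.
In an isothermal atmosphere, density decays like pressure: ρ = ρ₀ exp(−z/H).
z/H = 2300.0/7548.3 = 0.30470; exp(−0.30470) = 0.73734.
ρ = 1.334 × 0.73734 = 0.98361 kg/m³.

ρ ≈ 0.984 kg/m³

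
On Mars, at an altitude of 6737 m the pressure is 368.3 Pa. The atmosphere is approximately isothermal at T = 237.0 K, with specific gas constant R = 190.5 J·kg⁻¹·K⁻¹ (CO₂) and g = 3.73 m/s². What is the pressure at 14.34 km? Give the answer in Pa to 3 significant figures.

Scale height: H = RT/g = 190.5 × 237.0 / 3.73 = 12104 m.
Between two levels, P₂ = P₁ exp(−Δz/H) with Δz = z₂ − z₁.
Δz = 14340 − 6737.0 = 7603.0 m; Δz/H = 7603.0/12104 = 0.62814.
P₂ = 368.3 × exp(−0.62814) = 368.3 × 0.53358 = 196.52 Pa.

P ≈ 197 Pa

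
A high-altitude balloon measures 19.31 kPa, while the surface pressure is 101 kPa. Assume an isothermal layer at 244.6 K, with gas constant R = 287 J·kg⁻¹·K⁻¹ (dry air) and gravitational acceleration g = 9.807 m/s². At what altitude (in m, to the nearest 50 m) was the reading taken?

z ≈ 11850 m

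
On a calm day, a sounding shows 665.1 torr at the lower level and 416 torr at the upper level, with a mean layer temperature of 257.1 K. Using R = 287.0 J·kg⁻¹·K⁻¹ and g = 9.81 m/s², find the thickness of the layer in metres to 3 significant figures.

Hypsometric equation: Δz = (R T̄/g) ln(P₁/P₂).
R T̄/g = 287.0 × 257.1 / 9.81 = 7521.7 m.
ln(665.1/416) = ln(1.5988) = 0.46925.
Δz = 7521.7 × 0.46925 = 3529.6 m.

Δz ≈ 3530 m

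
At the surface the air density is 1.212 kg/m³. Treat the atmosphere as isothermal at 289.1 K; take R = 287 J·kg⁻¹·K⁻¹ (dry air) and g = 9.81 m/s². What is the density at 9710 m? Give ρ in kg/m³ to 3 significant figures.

ρ ≈ 0.385 kg/m³

Scale height: H = RT/g = 287 × 289.1 / 9.81 = 8457.9 m.
In an isothermal atmosphere, density decays like pressure: ρ = ρ₀ exp(−z/H).
z/H = 9710.0/8457.9 = 1.1480; exp(−1.1480) = 0.31727.
ρ = 1.212 × 0.31727 = 0.38453 kg/m³.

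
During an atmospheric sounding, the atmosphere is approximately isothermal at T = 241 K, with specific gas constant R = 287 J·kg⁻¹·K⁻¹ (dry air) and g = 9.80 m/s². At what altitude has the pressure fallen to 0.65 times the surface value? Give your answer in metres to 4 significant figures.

Scale height: H = RT/g = 287 × 241 / 9.80 = 7057.9 m.
Set P/P₀ = exp(−z/H) = 0.65, so z = −H ln(0.65).
−ln(0.65) = 0.43078; z = 7057.9 × 0.43078 = 3040.4 m.

z ≈ 3040 m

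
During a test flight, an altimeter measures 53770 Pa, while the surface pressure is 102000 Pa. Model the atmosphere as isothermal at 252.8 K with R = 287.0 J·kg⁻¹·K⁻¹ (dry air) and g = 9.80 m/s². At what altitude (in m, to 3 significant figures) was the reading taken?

Scale height: H = RT/g = 287.0 × 252.8 / 9.80 = 7403.4 m.
Invert the barometric formula: z = H ln(P₀/P).
P₀/P = 102000/53770 = 1.8970; ln(1.8970) = 0.64027.
z = 7403.4 × 0.64027 = 4740.2 m.

z ≈ 4740 m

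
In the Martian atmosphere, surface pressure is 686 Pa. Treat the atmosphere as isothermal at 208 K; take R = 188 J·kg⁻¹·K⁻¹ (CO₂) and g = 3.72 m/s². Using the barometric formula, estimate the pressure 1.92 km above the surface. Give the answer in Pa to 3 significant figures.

P ≈ 571 Pa

Scale height: H = RT/g = 188 × 208 / 3.72 = 10512 m.
Barometric formula: P = P₀ exp(−z/H).
z/H = 1920.0/10512 = 0.18265; exp(−0.18265) = 0.83306.
P = 686 × 0.83306 = 571.48 Pa.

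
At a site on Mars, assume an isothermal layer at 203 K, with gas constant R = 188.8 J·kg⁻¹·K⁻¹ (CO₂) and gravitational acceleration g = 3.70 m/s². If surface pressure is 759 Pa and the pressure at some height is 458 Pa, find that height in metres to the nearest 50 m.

z ≈ 5250 m

Scale height: H = RT/g = 188.8 × 203 / 3.70 = 10358 m.
Invert the barometric formula: z = H ln(P₀/P).
P₀/P = 759/458 = 1.6572; ln(1.6572) = 0.50513.
z = 10358 × 0.50513 = 5232.1 m.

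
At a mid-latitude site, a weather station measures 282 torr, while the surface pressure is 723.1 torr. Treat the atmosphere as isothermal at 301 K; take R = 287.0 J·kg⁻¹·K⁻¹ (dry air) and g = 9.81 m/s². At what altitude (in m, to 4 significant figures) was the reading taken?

z ≈ 8292 m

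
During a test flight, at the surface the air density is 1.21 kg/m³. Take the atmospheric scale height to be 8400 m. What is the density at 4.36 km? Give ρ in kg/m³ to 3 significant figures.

In an isothermal atmosphere, density decays like pressure: ρ = ρ₀ exp(−z/H).
z/H = 4360.0/8400.0 = 0.51905; exp(−0.51905) = 0.59509.
ρ = 1.21 × 0.59509 = 0.72006 kg/m³.

ρ ≈ 0.720 kg/m³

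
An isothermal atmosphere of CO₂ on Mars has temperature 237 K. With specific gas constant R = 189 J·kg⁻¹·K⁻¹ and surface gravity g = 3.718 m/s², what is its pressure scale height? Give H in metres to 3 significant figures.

H ≈ 12000 m

The scale height of an isothermal atmosphere is H = RT/g.
H = 189 × 237 / 3.718 = 44793/3.718 = 12048 m.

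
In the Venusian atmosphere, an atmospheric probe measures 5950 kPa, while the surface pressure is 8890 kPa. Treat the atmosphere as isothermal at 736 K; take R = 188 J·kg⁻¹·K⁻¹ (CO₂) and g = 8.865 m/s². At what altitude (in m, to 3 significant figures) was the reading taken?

Scale height: H = RT/g = 188 × 736 / 8.865 = 15608 m.
Invert the barometric formula: z = H ln(P₀/P).
P₀/P = 8890/5950 = 1.4941; ln(1.4941) = 0.40152.
z = 15608 × 0.40152 = 6266.9 m.

z ≈ 6270 m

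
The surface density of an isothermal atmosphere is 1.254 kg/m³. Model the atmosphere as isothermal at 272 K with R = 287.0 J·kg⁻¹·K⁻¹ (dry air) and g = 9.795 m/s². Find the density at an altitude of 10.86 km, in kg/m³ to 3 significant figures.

ρ ≈ 0.321 kg/m³

Scale height: H = RT/g = 287.0 × 272 / 9.795 = 7969.8 m.
In an isothermal atmosphere, density decays like pressure: ρ = ρ₀ exp(−z/H).
z/H = 10860/7969.8 = 1.3626; exp(−1.3626) = 0.25599.
ρ = 1.254 × 0.25599 = 0.32101 kg/m³.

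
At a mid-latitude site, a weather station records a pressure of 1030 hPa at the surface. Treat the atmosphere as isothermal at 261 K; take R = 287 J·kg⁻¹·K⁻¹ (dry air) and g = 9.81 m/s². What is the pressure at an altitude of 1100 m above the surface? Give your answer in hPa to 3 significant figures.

Scale height: H = RT/g = 287 × 261 / 9.81 = 7635.8 m.
Barometric formula: P = P₀ exp(−z/H).
z/H = 1100.0/7635.8 = 0.14406; exp(−0.14406) = 0.86584.
P = 1030 × 0.86584 = 891.82 hPa.

P ≈ 892 hPa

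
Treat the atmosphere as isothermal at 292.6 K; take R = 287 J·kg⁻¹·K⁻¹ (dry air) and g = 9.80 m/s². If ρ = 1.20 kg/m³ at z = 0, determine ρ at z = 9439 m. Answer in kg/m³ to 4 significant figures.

Scale height: H = RT/g = 287 × 292.6 / 9.80 = 8569.0 m.
In an isothermal atmosphere, density decays like pressure: ρ = ρ₀ exp(−z/H).
z/H = 9439.0/8569.0 = 1.1015; exp(−1.1015) = 0.33237.
ρ = 1.20 × 0.33237 = 0.39884 kg/m³.

ρ ≈ 0.3988 kg/m³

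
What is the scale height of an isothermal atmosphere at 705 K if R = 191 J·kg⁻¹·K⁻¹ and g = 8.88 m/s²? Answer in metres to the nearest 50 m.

The scale height of an isothermal atmosphere is H = RT/g.
H = 191 × 705 / 8.88 = 134660/8.88 = 15164 m.

H ≈ 15150 m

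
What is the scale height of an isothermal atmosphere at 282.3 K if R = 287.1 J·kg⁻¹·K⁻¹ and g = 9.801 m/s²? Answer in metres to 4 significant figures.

The scale height of an isothermal atmosphere is H = RT/g.
H = 287.1 × 282.3 / 9.801 = 81048/9.801 = 8269.4 m.

H ≈ 8269 m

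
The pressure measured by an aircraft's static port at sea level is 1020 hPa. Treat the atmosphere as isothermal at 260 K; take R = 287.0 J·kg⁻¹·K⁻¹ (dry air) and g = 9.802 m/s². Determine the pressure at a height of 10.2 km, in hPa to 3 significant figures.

P ≈ 267 hPa

Scale height: H = RT/g = 287.0 × 260 / 9.802 = 7612.7 m.
Barometric formula: P = P₀ exp(−z/H).
z/H = 10200/7612.7 = 1.3399; exp(−1.3399) = 0.26187.
P = 1020 × 0.26187 = 267.11 hPa.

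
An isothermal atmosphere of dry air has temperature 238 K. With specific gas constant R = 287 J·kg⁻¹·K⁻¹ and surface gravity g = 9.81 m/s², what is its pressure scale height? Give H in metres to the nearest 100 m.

The scale height of an isothermal atmosphere is H = RT/g.
H = 287 × 238 / 9.81 = 68306/9.81 = 6962.9 m.

H ≈ 7000 m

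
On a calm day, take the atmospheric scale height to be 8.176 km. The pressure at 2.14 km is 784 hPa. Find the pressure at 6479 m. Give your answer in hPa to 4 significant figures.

P ≈ 461.1 hPa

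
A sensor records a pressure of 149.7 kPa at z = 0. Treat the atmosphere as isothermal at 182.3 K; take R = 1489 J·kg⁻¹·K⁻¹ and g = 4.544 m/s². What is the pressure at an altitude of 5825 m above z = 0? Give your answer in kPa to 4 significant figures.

Scale height: H = RT/g = 1489 × 182.3 / 4.544 = 59737 m.
Barometric formula: P = P₀ exp(−z/H).
z/H = 5825.0/59737 = 0.097511; exp(−0.097511) = 0.90709.
P = 149.7 × 0.90709 = 135.79 kPa.

P ≈ 135.8 kPa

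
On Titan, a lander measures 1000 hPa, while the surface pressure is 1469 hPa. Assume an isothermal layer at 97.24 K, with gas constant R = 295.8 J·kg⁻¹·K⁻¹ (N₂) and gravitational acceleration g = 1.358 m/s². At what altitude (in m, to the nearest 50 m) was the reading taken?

Scale height: H = RT/g = 295.8 × 97.24 / 1.358 = 21181 m.
Invert the barometric formula: z = H ln(P₀/P).
P₀/P = 1469/1000 = 1.4690; ln(1.4690) = 0.38458.
z = 21181 × 0.38458 = 8145.8 m.

z ≈ 8150 m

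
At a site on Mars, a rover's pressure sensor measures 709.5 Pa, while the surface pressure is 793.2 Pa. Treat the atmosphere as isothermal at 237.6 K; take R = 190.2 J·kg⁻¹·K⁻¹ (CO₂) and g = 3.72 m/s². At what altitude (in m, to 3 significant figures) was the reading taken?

z ≈ 1350 m

Scale height: H = RT/g = 190.2 × 237.6 / 3.72 = 12148 m.
Invert the barometric formula: z = H ln(P₀/P).
P₀/P = 793.2/709.5 = 1.1180; ln(1.1180) = 0.11154.
z = 12148 × 0.11154 = 1355.0 m.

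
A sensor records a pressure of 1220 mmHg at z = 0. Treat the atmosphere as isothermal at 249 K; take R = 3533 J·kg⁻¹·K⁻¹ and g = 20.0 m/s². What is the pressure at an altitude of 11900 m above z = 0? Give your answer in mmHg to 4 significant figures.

Scale height: H = RT/g = 3533 × 249 / 20.0 = 43986 m.
Barometric formula: P = P₀ exp(−z/H).
z/H = 11900/43986 = 0.27054; exp(−0.27054) = 0.76297.
P = 1220 × 0.76297 = 930.82 mmHg.

P ≈ 930.8 mmHg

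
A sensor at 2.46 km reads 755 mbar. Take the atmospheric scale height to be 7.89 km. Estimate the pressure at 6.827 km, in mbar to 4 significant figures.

Between two levels, P₂ = P₁ exp(−Δz/H) with Δz = z₂ − z₁.
Δz = 6827.0 − 2460.0 = 4367.0 m; Δz/H = 4367.0/7890.0 = 0.55349.
P₂ = 755 × exp(−0.55349) = 755 × 0.57494 = 434.08 mbar.

P ≈ 434.1 mbar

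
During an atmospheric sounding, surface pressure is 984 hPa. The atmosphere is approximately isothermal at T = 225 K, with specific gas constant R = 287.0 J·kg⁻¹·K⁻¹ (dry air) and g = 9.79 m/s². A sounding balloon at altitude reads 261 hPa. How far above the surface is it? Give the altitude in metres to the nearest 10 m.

z ≈ 8750 m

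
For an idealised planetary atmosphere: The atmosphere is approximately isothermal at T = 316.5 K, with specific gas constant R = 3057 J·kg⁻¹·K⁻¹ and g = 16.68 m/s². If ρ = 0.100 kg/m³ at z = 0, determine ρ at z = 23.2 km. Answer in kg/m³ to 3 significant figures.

Scale height: H = RT/g = 3057 × 316.5 / 16.68 = 58006 m.
In an isothermal atmosphere, density decays like pressure: ρ = ρ₀ exp(−z/H).
z/H = 23200/58006 = 0.39996; exp(−0.39996) = 0.67035.
ρ = 0.100 × 0.67035 = 0.067035 kg/m³.

ρ ≈ 0.0670 kg/m³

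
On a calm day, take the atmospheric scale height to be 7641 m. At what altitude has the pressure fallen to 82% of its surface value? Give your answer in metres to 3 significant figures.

Set P/P₀ = exp(−z/H) = 0.82, so z = −H ln(0.82).
−ln(0.82) = 0.19845; z = 7641.0 × 0.19845 = 1516.4 m.

z ≈ 1520 m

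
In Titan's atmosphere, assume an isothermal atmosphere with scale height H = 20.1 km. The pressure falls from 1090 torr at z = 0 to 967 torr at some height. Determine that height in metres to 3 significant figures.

z ≈ 2410 m

Invert the barometric formula: z = H ln(P₀/P).
P₀/P = 1090/967 = 1.1272; ln(1.1272) = 0.11974.
z = 20100 × 0.11974 = 2406.8 m.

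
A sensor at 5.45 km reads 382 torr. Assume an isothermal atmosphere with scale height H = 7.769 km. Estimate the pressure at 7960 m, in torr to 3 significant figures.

P ≈ 277 torr

Between two levels, P₂ = P₁ exp(−Δz/H) with Δz = z₂ − z₁.
Δz = 7960.0 − 5450.0 = 2510.0 m; Δz/H = 2510.0/7769.0 = 0.32308.
P₂ = 382 × exp(−0.32308) = 382 × 0.72392 = 276.54 torr.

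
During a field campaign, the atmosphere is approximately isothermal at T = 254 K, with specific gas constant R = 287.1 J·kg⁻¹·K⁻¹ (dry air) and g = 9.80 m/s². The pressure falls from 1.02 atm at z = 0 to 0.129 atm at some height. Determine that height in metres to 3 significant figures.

Scale height: H = RT/g = 287.1 × 254 / 9.80 = 7441.2 m.
Invert the barometric formula: z = H ln(P₀/P).
P₀/P = 1.02/0.129 = 7.9070; ln(7.9070) = 2.0677.
z = 7441.2 × 2.0677 = 15386 m.

z ≈ 15400 m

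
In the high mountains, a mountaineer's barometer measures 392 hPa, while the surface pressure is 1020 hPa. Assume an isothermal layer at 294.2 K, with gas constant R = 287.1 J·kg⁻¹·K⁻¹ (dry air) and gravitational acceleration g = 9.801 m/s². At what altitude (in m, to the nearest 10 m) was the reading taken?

z ≈ 8240 m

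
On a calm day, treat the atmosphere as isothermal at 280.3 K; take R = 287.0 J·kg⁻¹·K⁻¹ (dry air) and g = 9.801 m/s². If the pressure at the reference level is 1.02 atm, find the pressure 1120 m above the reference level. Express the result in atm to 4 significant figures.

Scale height: H = RT/g = 287.0 × 280.3 / 9.801 = 8207.9 m.
Barometric formula: P = P₀ exp(−z/H).
z/H = 1120.0/8207.9 = 0.13645; exp(−0.13645) = 0.87245.
P = 1.02 × 0.87245 = 0.88990 atm.

P ≈ 0.8899 atm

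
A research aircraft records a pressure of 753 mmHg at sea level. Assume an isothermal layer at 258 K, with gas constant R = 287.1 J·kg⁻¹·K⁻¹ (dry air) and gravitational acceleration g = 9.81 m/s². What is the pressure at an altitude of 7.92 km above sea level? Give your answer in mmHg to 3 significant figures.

P ≈ 264 mmHg

Scale height: H = RT/g = 287.1 × 258 / 9.81 = 7550.6 m.
Barometric formula: P = P₀ exp(−z/H).
z/H = 7920.0/7550.6 = 1.0489; exp(−1.0489) = 0.35032.
P = 753 × 0.35032 = 263.79 mmHg.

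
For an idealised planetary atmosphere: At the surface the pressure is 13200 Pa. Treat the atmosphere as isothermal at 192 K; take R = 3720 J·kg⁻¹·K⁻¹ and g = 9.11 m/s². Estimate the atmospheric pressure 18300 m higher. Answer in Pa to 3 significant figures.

P ≈ 10500 Pa

Scale height: H = RT/g = 3720 × 192 / 9.11 = 78402 m.
Barometric formula: P = P₀ exp(−z/H).
z/H = 18300/78402 = 0.23341; exp(−0.23341) = 0.79183.
P = 13200 × 0.79183 = 10452 Pa.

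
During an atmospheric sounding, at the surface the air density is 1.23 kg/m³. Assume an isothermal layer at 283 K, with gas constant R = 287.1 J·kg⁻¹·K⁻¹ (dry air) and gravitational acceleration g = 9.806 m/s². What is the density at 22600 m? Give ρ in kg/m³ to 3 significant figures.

ρ ≈ 0.0804 kg/m³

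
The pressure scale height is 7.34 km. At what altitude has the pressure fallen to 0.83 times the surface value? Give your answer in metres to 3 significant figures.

Set P/P₀ = exp(−z/H) = 0.83, so z = −H ln(0.83).
−ln(0.83) = 0.18633; z = 7340.0 × 0.18633 = 1367.7 m.

z ≈ 1370 m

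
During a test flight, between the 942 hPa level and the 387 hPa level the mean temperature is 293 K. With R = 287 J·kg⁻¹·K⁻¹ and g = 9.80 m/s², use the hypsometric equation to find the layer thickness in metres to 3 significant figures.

Δz ≈ 7630 m

Hypsometric equation: Δz = (R T̄/g) ln(P₁/P₂).
R T̄/g = 287 × 293 / 9.80 = 8580.7 m.
ln(942/387) = ln(2.4341) = 0.88958.
Δz = 8580.7 × 0.88958 = 7633.2 m.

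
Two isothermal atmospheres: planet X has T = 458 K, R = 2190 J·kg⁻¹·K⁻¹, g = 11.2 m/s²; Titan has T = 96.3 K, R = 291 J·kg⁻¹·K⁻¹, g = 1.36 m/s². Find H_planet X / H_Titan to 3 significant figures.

H = RT/g for each body.
H_planet X = 2190 × 458 / 11.2 = 89555 m.
H_Titan = 291 × 96.3 / 1.36 = 20605 m.
H_planet X/H_Titan = 89555/20605 = 4.3463.

H_planet X/H_Titan ≈ 4.35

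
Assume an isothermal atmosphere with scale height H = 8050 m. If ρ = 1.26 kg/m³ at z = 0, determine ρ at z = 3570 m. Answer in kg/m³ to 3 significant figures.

ρ ≈ 0.809 kg/m³

In an isothermal atmosphere, density decays like pressure: ρ = ρ₀ exp(−z/H).
z/H = 3570.0/8050.0 = 0.44348; exp(−0.44348) = 0.64180.
ρ = 1.26 × 0.64180 = 0.80867 kg/m³.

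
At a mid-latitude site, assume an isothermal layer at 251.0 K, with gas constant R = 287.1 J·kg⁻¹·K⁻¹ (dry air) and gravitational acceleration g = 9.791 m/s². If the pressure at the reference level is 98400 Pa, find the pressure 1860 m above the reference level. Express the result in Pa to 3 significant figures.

Scale height: H = RT/g = 287.1 × 251.0 / 9.791 = 7360.0 m.
Barometric formula: P = P₀ exp(−z/H).
z/H = 1860.0/7360.0 = 0.25272; exp(−0.25272) = 0.77669.
P = 98400 × 0.77669 = 76426 Pa.

P ≈ 76400 Pa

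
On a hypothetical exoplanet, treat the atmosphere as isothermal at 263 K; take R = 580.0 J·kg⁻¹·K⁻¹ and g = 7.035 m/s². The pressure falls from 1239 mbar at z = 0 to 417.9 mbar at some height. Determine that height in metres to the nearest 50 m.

z ≈ 23550 m

Scale height: H = RT/g = 580.0 × 263 / 7.035 = 21683 m.
Invert the barometric formula: z = H ln(P₀/P).
P₀/P = 1239/417.9 = 2.9648; ln(2.9648) = 1.0868.
z = 21683 × 1.0868 = 23565 m.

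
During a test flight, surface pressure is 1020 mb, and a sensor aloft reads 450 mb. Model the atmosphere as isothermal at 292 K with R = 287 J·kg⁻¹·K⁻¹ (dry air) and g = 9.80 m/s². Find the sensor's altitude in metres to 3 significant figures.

Scale height: H = RT/g = 287 × 292 / 9.80 = 8551.4 m.
Invert the barometric formula: z = H ln(P₀/P).
P₀/P = 1020/450 = 2.2667; ln(2.2667) = 0.81833.
z = 8551.4 × 0.81833 = 6997.9 m.

z ≈ 7000 m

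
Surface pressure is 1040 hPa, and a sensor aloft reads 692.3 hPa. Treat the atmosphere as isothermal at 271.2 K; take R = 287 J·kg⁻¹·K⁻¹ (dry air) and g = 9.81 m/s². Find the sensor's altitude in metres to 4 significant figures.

z ≈ 3229 m

Scale height: H = RT/g = 287 × 271.2 / 9.81 = 7934.2 m.
Invert the barometric formula: z = H ln(P₀/P).
P₀/P = 1040/692.3 = 1.5022; ln(1.5022) = 0.40693.
z = 7934.2 × 0.40693 = 3228.7 m.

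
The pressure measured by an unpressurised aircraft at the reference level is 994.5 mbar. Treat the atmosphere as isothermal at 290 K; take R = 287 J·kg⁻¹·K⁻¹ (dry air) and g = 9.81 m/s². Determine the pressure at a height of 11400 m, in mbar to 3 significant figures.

P ≈ 259 mbar

Scale height: H = RT/g = 287 × 290 / 9.81 = 8484.2 m.
Barometric formula: P = P₀ exp(−z/H).
z/H = 11400/8484.2 = 1.3437; exp(−1.3437) = 0.26088.
P = 994.5 × 0.26088 = 259.45 mbar.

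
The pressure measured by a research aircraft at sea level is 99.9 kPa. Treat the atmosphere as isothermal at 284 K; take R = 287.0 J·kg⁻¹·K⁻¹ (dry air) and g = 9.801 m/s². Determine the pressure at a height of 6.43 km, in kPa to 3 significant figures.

P ≈ 46.1 kPa

Scale height: H = RT/g = 287.0 × 284 / 9.801 = 8316.3 m.
Barometric formula: P = P₀ exp(−z/H).
z/H = 6430.0/8316.3 = 0.77318; exp(−0.77318) = 0.46154.
P = 99.9 × 0.46154 = 46.108 kPa.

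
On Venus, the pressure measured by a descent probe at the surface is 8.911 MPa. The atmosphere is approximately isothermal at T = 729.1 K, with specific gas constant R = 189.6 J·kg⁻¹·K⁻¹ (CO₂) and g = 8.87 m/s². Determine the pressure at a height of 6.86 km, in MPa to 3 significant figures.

P ≈ 5.74 MPa

Scale height: H = RT/g = 189.6 × 729.1 / 8.87 = 15585 m.
Barometric formula: P = P₀ exp(−z/H).
z/H = 6860.0/15585 = 0.44017; exp(−0.44017) = 0.64393.
P = 8.911 × 0.64393 = 5.7381 MPa.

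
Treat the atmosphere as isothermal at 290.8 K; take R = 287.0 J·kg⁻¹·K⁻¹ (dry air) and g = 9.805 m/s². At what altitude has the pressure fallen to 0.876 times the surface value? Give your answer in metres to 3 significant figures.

z ≈ 1130 m

Scale height: H = RT/g = 287.0 × 290.8 / 9.805 = 8511.9 m.
Set P/P₀ = exp(−z/H) = 0.876, so z = −H ln(0.876).
−ln(0.876) = 0.13239; z = 8511.9 × 0.13239 = 1126.9 m.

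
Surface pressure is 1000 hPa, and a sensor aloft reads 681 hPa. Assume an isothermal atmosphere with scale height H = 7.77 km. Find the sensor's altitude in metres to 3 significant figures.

Invert the barometric formula: z = H ln(P₀/P).
P₀/P = 1000/681 = 1.4684; ln(1.4684) = 0.38417.
z = 7770.0 × 0.38417 = 2985.0 m.

z ≈ 2990 m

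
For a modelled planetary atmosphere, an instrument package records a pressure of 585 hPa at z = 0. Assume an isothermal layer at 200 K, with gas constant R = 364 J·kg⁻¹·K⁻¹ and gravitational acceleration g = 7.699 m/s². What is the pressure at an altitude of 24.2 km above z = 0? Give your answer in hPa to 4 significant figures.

P ≈ 45.26 hPa

Scale height: H = RT/g = 364 × 200 / 7.699 = 9455.8 m.
Barometric formula: P = P₀ exp(−z/H).
z/H = 24200/9455.8 = 2.5593; exp(−2.5593) = 0.077359.
P = 585 × 0.077359 = 45.255 hPa.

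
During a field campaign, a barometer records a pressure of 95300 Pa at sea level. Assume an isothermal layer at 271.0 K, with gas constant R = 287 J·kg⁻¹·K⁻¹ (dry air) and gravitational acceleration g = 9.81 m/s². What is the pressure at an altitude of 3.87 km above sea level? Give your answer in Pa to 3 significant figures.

P ≈ 58500 Pa

Scale height: H = RT/g = 287 × 271.0 / 9.81 = 7928.3 m.
Barometric formula: P = P₀ exp(−z/H).
z/H = 3870.0/7928.3 = 0.48812; exp(−0.48812) = 0.61378.
P = 95300 × 0.61378 = 58493 Pa.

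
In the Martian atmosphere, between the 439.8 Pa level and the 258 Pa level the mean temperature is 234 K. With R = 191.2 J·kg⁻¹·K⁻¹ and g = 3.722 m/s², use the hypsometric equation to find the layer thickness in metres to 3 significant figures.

Hypsometric equation: Δz = (R T̄/g) ln(P₁/P₂).
R T̄/g = 191.2 × 234 / 3.722 = 12021 m.
ln(439.8/258) = ln(1.7047) = 0.53339.
Δz = 12021 × 0.53339 = 6411.9 m.

Δz ≈ 6410 m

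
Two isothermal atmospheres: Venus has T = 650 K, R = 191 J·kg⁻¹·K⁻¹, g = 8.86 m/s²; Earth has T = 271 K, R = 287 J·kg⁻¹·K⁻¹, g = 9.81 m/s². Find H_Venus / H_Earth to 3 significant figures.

H_Venus/H_Earth ≈ 1.77

H = RT/g for each body.
H_Venus = 191 × 650 / 8.86 = 14012 m.
H_Earth = 287 × 271 / 9.81 = 7928.3 m.
H_Venus/H_Earth = 14012/7928.3 = 1.7673.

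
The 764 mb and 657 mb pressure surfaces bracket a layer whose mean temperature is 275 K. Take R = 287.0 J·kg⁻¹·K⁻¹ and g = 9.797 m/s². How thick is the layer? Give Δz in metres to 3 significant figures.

Δz ≈ 1220 m

Hypsometric equation: Δz = (R T̄/g) ln(P₁/P₂).
R T̄/g = 287.0 × 275 / 9.797 = 8056.0 m.
ln(764/657) = ln(1.1629) = 0.15092.
Δz = 8056.0 × 0.15092 = 1215.8 m.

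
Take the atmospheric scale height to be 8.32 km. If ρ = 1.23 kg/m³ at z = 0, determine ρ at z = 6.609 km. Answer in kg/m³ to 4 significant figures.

ρ ≈ 0.5558 kg/m³

In an isothermal atmosphere, density decays like pressure: ρ = ρ₀ exp(−z/H).
z/H = 6609.0/8320.0 = 0.79435; exp(−0.79435) = 0.45187.
ρ = 1.23 × 0.45187 = 0.55580 kg/m³.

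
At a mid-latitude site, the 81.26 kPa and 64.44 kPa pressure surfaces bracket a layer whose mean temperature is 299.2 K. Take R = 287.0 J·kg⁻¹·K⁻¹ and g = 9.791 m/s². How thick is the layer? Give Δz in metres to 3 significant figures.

Δz ≈ 2030 m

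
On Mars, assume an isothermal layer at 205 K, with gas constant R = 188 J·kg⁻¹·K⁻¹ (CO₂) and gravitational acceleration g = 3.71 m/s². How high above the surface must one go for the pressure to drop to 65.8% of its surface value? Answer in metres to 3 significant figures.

z ≈ 4350 m

Scale height: H = RT/g = 188 × 205 / 3.71 = 10388 m.
Set P/P₀ = exp(−z/H) = 0.658, so z = −H ln(0.658).
−ln(0.658) = 0.41855; z = 10388 × 0.41855 = 4347.9 m.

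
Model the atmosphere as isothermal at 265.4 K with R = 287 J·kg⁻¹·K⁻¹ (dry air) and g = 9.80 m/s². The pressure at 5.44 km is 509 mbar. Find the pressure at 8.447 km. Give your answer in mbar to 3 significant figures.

P ≈ 346 mbar

Scale height: H = RT/g = 287 × 265.4 / 9.80 = 7772.4 m.
Between two levels, P₂ = P₁ exp(−Δz/H) with Δz = z₂ − z₁.
Δz = 8447.0 − 5440.0 = 3007.0 m; Δz/H = 3007.0/7772.4 = 0.38688.
P₂ = 509 × exp(−0.38688) = 509 × 0.67917 = 345.70 mbar.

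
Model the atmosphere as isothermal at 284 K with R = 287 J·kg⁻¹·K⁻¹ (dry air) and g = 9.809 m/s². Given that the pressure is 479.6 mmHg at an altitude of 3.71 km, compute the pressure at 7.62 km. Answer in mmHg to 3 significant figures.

P ≈ 300 mmHg

Scale height: H = RT/g = 287 × 284 / 9.809 = 8309.5 m.
Between two levels, P₂ = P₁ exp(−Δz/H) with Δz = z₂ − z₁.
Δz = 7620.0 − 3710.0 = 3910.0 m; Δz/H = 3910.0/8309.5 = 0.47055.
P₂ = 479.6 × exp(−0.47055) = 479.6 × 0.62466 = 299.59 mmHg.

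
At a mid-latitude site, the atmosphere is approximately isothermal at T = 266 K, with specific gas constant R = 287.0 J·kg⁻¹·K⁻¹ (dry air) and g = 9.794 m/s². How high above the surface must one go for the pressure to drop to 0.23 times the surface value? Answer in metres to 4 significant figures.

Scale height: H = RT/g = 287.0 × 266 / 9.794 = 7794.8 m.
Set P/P₀ = exp(−z/H) = 0.23, so z = −H ln(0.23).
−ln(0.23) = 1.4697; z = 7794.8 × 1.4697 = 11456 m.

z ≈ 11460 m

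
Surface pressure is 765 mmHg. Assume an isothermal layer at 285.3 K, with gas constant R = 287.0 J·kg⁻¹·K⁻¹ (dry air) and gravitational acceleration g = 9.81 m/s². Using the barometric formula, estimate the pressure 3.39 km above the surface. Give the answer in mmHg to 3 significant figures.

Scale height: H = RT/g = 287.0 × 285.3 / 9.81 = 8346.7 m.
Barometric formula: P = P₀ exp(−z/H).
z/H = 3390.0/8346.7 = 0.40615; exp(−0.40615) = 0.66621.
P = 765 × 0.66621 = 509.65 mmHg.

P ≈ 510 mmHg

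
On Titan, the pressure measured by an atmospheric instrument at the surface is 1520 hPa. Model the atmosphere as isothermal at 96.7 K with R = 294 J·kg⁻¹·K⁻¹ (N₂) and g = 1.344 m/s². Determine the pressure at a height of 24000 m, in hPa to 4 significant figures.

P ≈ 488.8 hPa

Scale height: H = RT/g = 294 × 96.7 / 1.344 = 21153 m.
Barometric formula: P = P₀ exp(−z/H).
z/H = 24000/21153 = 1.1346; exp(−1.1346) = 0.32155.
P = 1520 × 0.32155 = 488.76 hPa.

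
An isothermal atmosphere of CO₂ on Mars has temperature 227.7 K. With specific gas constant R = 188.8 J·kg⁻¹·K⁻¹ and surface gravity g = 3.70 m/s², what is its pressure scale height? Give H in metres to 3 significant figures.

The scale height of an isothermal atmosphere is H = RT/g.
H = 188.8 × 227.7 / 3.70 = 42990/3.70 = 11619 m.

H ≈ 11600 m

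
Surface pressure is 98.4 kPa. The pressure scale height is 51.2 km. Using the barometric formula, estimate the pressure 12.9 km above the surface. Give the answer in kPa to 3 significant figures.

P ≈ 76.5 kPa

Barometric formula: P = P₀ exp(−z/H).
z/H = 12900/51200 = 0.25195; exp(−0.25195) = 0.77728.
P = 98.4 × 0.77728 = 76.484 kPa.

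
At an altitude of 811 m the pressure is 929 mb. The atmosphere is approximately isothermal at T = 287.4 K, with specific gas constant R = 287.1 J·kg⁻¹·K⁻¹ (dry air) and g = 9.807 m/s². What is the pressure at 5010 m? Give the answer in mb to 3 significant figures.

P ≈ 564 mb

Scale height: H = RT/g = 287.1 × 287.4 / 9.807 = 8413.6 m.
Between two levels, P₂ = P₁ exp(−Δz/H) with Δz = z₂ − z₁.
Δz = 5010.0 − 811.00 = 4199.0 m; Δz/H = 4199.0/8413.6 = 0.49907.
P₂ = 929 × exp(−0.49907) = 929 × 0.60709 = 563.99 mb.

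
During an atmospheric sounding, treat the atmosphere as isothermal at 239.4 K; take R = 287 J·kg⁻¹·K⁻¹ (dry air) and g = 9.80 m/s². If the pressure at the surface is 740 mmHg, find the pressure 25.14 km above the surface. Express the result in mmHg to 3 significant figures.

Scale height: H = RT/g = 287 × 239.4 / 9.80 = 7011.0 m.
Barometric formula: P = P₀ exp(−z/H).
z/H = 25140/7011.0 = 3.5858; exp(−3.5858) = 0.027714.
P = 740 × 0.027714 = 20.508 mmHg.

P ≈ 20.5 mmHg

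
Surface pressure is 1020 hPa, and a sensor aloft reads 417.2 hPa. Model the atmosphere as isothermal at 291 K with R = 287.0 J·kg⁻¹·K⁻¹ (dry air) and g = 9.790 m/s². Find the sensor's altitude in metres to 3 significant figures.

Scale height: H = RT/g = 287.0 × 291 / 9.790 = 8530.8 m.
Invert the barometric formula: z = H ln(P₀/P).
P₀/P = 1020/417.2 = 2.4449; ln(2.4449) = 0.89400.
z = 8530.8 × 0.89400 = 7626.5 m.

z ≈ 7630 m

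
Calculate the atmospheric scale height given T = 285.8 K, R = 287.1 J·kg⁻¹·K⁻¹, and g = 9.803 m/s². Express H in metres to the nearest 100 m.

H ≈ 8400 m

The scale height of an isothermal atmosphere is H = RT/g.
H = 287.1 × 285.8 / 9.803 = 82053/9.803 = 8370.2 m.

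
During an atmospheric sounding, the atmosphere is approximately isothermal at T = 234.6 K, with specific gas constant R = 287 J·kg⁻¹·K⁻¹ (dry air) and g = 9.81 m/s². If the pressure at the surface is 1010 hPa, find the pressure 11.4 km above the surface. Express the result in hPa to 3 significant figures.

P ≈ 192 hPa

Scale height: H = RT/g = 287 × 234.6 / 9.81 = 6863.4 m.
Barometric formula: P = P₀ exp(−z/H).
z/H = 11400/6863.4 = 1.6610; exp(−1.6610) = 0.18995.
P = 1010 × 0.18995 = 191.85 hPa.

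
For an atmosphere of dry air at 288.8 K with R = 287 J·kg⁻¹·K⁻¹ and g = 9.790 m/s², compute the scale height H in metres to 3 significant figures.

H ≈ 8470 m

The scale height of an isothermal atmosphere is H = RT/g.
H = 287 × 288.8 / 9.790 = 82886/9.790 = 8466.4 m.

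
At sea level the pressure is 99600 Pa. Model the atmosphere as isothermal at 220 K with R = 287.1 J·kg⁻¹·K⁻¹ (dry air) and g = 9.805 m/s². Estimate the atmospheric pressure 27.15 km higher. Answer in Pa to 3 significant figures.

P ≈ 1470 Pa

Scale height: H = RT/g = 287.1 × 220 / 9.805 = 6441.8 m.
Barometric formula: P = P₀ exp(−z/H).
z/H = 27150/6441.8 = 4.2147; exp(−4.2147) = 0.014777.
P = 99600 × 0.014777 = 1471.8 Pa.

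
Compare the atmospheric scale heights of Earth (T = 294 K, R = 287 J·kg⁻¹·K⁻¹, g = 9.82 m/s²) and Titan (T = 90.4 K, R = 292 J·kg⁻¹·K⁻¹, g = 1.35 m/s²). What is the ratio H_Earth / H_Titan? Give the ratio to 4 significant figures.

H = RT/g for each body.
H_Earth = 287 × 294 / 9.82 = 8592.5 m.
H_Titan = 292 × 90.4 / 1.35 = 19553 m.
H_Earth/H_Titan = 8592.5/19553 = 0.43945.

H_Earth/H_Titan ≈ 0.4394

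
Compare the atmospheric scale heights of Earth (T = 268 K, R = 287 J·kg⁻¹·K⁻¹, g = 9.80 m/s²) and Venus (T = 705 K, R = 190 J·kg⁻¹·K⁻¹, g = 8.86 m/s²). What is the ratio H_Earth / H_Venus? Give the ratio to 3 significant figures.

H_Earth/H_Venus ≈ 0.519

H = RT/g for each body.
H_Earth = 287 × 268 / 9.80 = 7848.6 m.
H_Venus = 190 × 705 / 8.86 = 15119 m.
H_Earth/H_Venus = 7848.6/15119 = 0.51912.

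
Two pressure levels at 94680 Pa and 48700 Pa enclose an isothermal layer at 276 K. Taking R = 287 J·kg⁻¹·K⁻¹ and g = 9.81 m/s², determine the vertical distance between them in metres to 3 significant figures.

Δz ≈ 5370 m

Hypsometric equation: Δz = (R T̄/g) ln(P₁/P₂).
R T̄/g = 287 × 276 / 9.81 = 8074.6 m.
ln(94680/48700) = ln(1.9441) = 0.66480.
Δz = 8074.6 × 0.66480 = 5368.0 m.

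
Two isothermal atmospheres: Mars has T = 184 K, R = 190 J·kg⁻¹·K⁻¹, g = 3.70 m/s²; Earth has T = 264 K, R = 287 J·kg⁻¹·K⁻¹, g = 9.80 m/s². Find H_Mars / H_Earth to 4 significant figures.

H_Mars/H_Earth ≈ 1.222

H = RT/g for each body.
H_Mars = 190 × 184 / 3.70 = 9448.6 m.
H_Earth = 287 × 264 / 9.80 = 7731.4 m.
H_Mars/H_Earth = 9448.6/7731.4 = 1.2221.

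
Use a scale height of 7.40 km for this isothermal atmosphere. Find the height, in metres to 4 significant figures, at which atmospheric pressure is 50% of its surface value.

z ≈ 5129 m

Set P/P₀ = exp(−z/H) = 0.5, so z = −H ln(0.5).
−ln(0.5) = 0.69315; z = 7400.0 × 0.69315 = 5129.3 m.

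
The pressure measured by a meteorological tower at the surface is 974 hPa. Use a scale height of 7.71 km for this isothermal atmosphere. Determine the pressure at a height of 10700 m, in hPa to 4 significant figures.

Barometric formula: P = P₀ exp(−z/H).
z/H = 10700/7710.0 = 1.3878; exp(−1.3878) = 0.24962.
P = 974 × 0.24962 = 243.13 hPa.

P ≈ 243.1 hPa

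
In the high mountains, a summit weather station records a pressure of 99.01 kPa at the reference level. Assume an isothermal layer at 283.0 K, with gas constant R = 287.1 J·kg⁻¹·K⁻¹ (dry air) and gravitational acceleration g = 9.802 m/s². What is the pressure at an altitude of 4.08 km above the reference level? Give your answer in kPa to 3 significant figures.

P ≈ 60.5 kPa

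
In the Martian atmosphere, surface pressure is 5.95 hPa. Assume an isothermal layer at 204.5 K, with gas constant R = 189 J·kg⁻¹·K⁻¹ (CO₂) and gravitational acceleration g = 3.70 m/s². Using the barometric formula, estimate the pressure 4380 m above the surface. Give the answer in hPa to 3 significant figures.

P ≈ 3.91 hPa

Scale height: H = RT/g = 189 × 204.5 / 3.70 = 10446 m.
Barometric formula: P = P₀ exp(−z/H).
z/H = 4380.0/10446 = 0.41930; exp(−0.41930) = 0.65751.
P = 5.95 × 0.65751 = 3.9122 hPa.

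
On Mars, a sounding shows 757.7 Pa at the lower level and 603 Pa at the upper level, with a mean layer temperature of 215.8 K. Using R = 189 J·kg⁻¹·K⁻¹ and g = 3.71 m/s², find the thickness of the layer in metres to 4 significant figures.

Hypsometric equation: Δz = (R T̄/g) ln(P₁/P₂).
R T̄/g = 189 × 215.8 / 3.71 = 10994 m.
ln(757.7/603) = ln(1.2566) = 0.22841.
Δz = 10994 × 0.22841 = 2511.1 m.

Δz ≈ 2511 m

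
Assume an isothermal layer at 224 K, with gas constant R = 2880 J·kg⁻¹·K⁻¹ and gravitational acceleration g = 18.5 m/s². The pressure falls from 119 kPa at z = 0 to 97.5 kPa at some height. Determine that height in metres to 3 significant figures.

z ≈ 6950 m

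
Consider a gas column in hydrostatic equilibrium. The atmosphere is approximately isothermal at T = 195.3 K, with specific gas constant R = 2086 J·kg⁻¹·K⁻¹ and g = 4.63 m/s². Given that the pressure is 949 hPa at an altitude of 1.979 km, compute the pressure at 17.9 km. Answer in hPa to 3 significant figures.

P ≈ 792 hPa

Scale height: H = RT/g = 2086 × 195.3 / 4.63 = 87990 m.
Between two levels, P₂ = P₁ exp(−Δz/H) with Δz = z₂ − z₁.
Δz = 17900 − 1979.0 = 15921 m; Δz/H = 15921/87990 = 0.18094.
P₂ = 949 × exp(−0.18094) = 949 × 0.83449 = 791.93 hPa.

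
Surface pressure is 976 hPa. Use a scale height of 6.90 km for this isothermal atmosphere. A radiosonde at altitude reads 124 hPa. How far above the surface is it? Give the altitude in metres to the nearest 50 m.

Invert the barometric formula: z = H ln(P₀/P).
P₀/P = 976/124 = 7.8710; ln(7.8710) = 2.0632.
z = 6900.0 × 2.0632 = 14236 m.

z ≈ 14250 m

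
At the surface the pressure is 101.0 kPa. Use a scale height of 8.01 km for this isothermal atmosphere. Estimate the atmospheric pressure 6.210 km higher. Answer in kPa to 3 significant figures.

P ≈ 46.5 kPa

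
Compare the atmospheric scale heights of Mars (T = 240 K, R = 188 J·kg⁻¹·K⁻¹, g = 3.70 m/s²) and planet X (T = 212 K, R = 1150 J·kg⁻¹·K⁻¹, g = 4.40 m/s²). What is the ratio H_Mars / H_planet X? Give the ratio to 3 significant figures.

H_Mars/H_planet X ≈ 0.220

H = RT/g for each body.
H_Mars = 188 × 240 / 3.70 = 12195 m.
H_planet X = 1150 × 212 / 4.40 = 55409 m.
H_Mars/H_planet X = 12195/55409 = 0.22009.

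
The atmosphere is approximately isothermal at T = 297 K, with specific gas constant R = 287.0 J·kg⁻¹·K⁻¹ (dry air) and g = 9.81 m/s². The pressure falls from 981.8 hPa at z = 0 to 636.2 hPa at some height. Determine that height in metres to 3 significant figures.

z ≈ 3770 m

Scale height: H = RT/g = 287.0 × 297 / 9.81 = 8689.0 m.
Invert the barometric formula: z = H ln(P₀/P).
P₀/P = 981.8/636.2 = 1.5432; ln(1.5432) = 0.43386.
z = 8689.0 × 0.43386 = 3769.8 m.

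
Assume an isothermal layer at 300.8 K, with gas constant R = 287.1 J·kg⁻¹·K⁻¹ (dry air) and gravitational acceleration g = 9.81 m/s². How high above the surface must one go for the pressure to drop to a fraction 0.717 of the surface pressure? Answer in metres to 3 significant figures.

z ≈ 2930 m

Scale height: H = RT/g = 287.1 × 300.8 / 9.81 = 8803.2 m.
Set P/P₀ = exp(−z/H) = 0.717, so z = −H ln(0.717).
−ln(0.717) = 0.33268; z = 8803.2 × 0.33268 = 2928.6 m.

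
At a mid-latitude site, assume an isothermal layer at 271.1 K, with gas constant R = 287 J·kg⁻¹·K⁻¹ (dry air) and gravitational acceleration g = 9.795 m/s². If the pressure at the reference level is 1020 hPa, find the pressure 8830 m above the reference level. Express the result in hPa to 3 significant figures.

P ≈ 336 hPa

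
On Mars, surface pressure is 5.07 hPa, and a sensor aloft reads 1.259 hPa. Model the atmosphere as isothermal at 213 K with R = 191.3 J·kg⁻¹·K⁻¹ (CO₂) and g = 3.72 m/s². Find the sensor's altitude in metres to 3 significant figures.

z ≈ 15300 m

Scale height: H = RT/g = 191.3 × 213 / 3.72 = 10953 m.
Invert the barometric formula: z = H ln(P₀/P).
P₀/P = 5.07/1.259 = 4.0270; ln(4.0270) = 1.3930.
z = 10953 × 1.3930 = 15258 m.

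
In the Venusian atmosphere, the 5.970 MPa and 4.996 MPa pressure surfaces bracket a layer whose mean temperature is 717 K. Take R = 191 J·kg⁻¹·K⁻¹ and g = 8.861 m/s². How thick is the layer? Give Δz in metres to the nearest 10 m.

Hypsometric equation: Δz = (R T̄/g) ln(P₁/P₂).
R T̄/g = 191 × 717 / 8.861 = 15455 m.
ln(5.970/4.996) = ln(1.1950) = 0.17815.
Δz = 15455 × 0.17815 = 2753.3 m.

Δz ≈ 2750 m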